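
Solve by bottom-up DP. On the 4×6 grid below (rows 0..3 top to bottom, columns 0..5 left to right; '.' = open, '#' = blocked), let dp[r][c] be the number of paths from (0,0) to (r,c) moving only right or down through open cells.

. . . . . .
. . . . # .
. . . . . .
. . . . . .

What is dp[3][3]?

20

r\c   0   1   2   3   4   5
  0   1   1   1   1   1   1
  1   1   2   3   4   0   1
  2   1   3   6  10  10  11
  3   1   4  10  20  30  41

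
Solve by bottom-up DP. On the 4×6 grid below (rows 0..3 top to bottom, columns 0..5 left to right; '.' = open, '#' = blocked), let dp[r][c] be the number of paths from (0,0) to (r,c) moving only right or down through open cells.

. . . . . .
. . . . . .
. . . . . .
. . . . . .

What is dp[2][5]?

r\c   0   1   2   3   4   5
  0   1   1   1   1   1   1
  1   1   2   3   4   5   6
  2   1   3   6  10  15  21
  3   1   4  10  20  35  56

21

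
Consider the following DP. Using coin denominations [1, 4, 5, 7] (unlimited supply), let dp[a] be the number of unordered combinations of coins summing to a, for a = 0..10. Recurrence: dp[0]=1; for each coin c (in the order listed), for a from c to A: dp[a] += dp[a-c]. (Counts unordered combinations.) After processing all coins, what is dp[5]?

3

after  coin     0     1     2     3     4     5     6     7     8     9    10
          1     1     1     1     1     1     1     1     1     1     1     1
          4     1     1     1     1     2     2     2     2     3     3     3
          5     1     1     1     1     2     3     3     3     4     5     6
          7     1     1     1     1     2     3     3     4     5     6     7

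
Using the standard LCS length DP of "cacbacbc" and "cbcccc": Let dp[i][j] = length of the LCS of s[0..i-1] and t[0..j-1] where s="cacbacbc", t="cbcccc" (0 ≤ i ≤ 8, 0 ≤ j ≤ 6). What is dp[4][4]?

2

   ''  c  b  c  c  c  c
''  0  0  0  0  0  0  0
 c  0  1  1  1  1  1  1
 a  0  1  1  1  1  1  1
 c  0  1  1  2  2  2  2
 b  0  1  2  2  2  2  2
 a  0  1  2  2  2  2  2
 c  0  1  2  3  3  3  3
 b  0  1  2  3  3  3  3
 c  0  1  2  3  4  4  4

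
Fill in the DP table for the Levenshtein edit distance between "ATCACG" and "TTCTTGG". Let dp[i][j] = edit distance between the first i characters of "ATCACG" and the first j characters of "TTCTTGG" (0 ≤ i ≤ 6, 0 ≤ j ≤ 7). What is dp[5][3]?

3

   ''  T  T  C  T  T  G  G
''  0  1  2  3  4  5  6  7
 A  1  1  2  3  4  5  6  7
 T  2  1  1  2  3  4  5  6
 C  3  2  2  1  2  3  4  5
 A  4  3  3  2  2  3  4  5
 C  5  4  4  3  3  3  4  5
 G  6  5  5  4  4  4  3  4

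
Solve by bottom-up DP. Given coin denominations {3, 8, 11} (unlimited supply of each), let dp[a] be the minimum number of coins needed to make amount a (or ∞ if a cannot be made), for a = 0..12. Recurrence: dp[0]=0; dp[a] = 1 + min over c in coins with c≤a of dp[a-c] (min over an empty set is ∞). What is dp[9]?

3

 a  0  1  2  3  4  5  6  7  8  9 10 11 12
dp  0  -  -  1  -  -  2  -  1  3  -  1  4
(- denotes ∞ / unreachable)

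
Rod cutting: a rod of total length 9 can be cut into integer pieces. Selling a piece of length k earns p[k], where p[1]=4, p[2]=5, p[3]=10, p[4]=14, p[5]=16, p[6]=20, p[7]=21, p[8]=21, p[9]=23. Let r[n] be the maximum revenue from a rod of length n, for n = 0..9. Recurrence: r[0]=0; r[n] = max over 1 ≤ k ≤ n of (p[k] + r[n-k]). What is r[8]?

   n    0    1    2    3    4    5    6    7    8    9
r[n]    0    4    8   12   16   20   24   28   32   36

32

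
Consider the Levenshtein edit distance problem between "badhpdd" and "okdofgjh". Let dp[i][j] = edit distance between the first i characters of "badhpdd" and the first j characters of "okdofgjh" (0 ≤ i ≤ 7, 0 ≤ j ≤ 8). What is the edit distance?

   ''  o  k  d  o  f  g  j  h
''  0  1  2  3  4  5  6  7  8
 b  1  1  2  3  4  5  6  7  8
 a  2  2  2  3  4  5  6  7  8
 d  3  3  3  2  3  4  5  6  7
 h  4  4  4  3  3  4  5  6  6
 p  5  5  5  4  4  4  5  6  7
 d  6  6  6  5  5  5  5  6  7
 d  7  7  7  6  6  6  6  6  7

7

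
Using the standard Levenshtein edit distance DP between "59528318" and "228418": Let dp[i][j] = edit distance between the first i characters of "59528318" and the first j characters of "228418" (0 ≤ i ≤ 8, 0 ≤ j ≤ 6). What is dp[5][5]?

   ''  2  2  8  4  1  8
''  0  1  2  3  4  5  6
 5  1  1  2  3  4  5  6
 9  2  2  2  3  4  5  6
 5  3  3  3  3  4  5  6
 2  4  3  3  4  4  5  6
 8  5  4  4  3  4  5  5
 3  6  5  5  4  4  5  6
 1  7  6  6  5  5  4  5
 8  8  7  7  6  6  5  4

5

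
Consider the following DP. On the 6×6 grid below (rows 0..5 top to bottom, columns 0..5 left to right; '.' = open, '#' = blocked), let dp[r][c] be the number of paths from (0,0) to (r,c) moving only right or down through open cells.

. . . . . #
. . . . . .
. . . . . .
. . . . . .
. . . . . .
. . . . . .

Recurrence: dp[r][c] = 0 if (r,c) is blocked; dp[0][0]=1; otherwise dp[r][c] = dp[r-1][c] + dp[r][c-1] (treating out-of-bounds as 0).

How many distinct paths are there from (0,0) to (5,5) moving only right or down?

251

r\c   0   1   2   3   4   5
  0   1   1   1   1   1   0
  1   1   2   3   4   5   5
  2   1   3   6  10  15  20
  3   1   4  10  20  35  55
  4   1   5  15  35  70 125
  5   1   6  21  56 126 251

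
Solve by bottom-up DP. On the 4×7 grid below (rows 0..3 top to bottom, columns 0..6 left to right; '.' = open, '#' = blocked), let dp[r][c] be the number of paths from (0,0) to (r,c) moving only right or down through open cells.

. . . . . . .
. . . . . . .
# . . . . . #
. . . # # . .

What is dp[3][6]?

20

r\c   0   1   2   3   4   5   6
  0   1   1   1   1   1   1   1
  1   1   2   3   4   5   6   7
  2   0   2   5   9  14  20   0
  3   0   2   7   0   0  20  20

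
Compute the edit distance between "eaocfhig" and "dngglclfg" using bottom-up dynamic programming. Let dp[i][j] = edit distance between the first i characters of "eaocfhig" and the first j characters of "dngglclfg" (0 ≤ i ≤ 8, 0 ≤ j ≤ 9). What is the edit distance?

8

   ''  d  n  g  g  l  c  l  f  g
''  0  1  2  3  4  5  6  7  8  9
 e  1  1  2  3  4  5  6  7  8  9
 a  2  2  2  3  4  5  6  7  8  9
 o  3  3  3  3  4  5  6  7  8  9
 c  4  4  4  4  4  5  5  6  7  8
 f  5  5  5  5  5  5  6  6  6  7
 h  6  6  6  6  6  6  6  7  7  7
 i  7  7  7  7  7  7  7  7  8  8
 g  8  8  8  7  7  8  8  8  8  8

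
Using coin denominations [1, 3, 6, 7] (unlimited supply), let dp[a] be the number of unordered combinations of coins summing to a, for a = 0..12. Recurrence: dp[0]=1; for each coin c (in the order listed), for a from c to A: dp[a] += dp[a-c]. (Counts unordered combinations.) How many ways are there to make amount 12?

11

after  coin     0     1     2     3     4     5     6     7     8     9    10    11    12
          1     1     1     1     1     1     1     1     1     1     1     1     1     1
          3     1     1     1     2     2     2     3     3     3     4     4     4     5
          6     1     1     1     2     2     2     4     4     4     6     6     6     9
          7     1     1     1     2     2     2     4     5     5     7     8     8    11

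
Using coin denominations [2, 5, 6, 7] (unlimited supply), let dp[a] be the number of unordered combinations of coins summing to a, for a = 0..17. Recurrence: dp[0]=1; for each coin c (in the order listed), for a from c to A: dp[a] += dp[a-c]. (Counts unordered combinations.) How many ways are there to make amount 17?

7

after  coin     0     1     2     3     4     5     6     7     8     9    10    11    12    13    14    15    16    17
          2     1     0     1     0     1     0     1     0     1     0     1     0     1     0     1     0     1     0
          5     1     0     1     0     1     1     1     1     1     1     2     1     2     1     2     2     2     2
          6     1     0     1     0     1     1     2     1     2     1     3     2     4     2     4     3     5     4
          7     1     0     1     0     1     1     2     2     2     2     3     3     5     4     6     5     7     7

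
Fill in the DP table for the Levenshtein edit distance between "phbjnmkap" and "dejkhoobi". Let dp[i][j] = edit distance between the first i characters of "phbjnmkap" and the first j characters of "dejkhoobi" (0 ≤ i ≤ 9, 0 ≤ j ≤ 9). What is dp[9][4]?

7

   ''  d  e  j  k  h  o  o  b  i
''  0  1  2  3  4  5  6  7  8  9
 p  1  1  2  3  4  5  6  7  8  9
 h  2  2  2  3  4  4  5  6  7  8
 b  3  3  3  3  4  5  5  6  6  7
 j  4  4  4  3  4  5  6  6  7  7
 n  5  5  5  4  4  5  6  7  7  8
 m  6  6  6  5  5  5  6  7  8  8
 k  7  7  7  6  5  6  6  7  8  9
 a  8  8  8  7  6  6  7  7  8  9
 p  9  9  9  8  7  7  7  8  8  9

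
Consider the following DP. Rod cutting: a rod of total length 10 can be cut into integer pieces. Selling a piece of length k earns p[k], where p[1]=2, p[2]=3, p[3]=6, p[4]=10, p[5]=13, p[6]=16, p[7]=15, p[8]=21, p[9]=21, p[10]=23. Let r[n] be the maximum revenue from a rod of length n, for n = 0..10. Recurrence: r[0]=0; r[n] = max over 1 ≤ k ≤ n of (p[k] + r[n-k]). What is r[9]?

   n    0    1    2    3    4    5    6    7    8    9   10
r[n]    0    2    4    6   10   13   16   18   21   23   26

23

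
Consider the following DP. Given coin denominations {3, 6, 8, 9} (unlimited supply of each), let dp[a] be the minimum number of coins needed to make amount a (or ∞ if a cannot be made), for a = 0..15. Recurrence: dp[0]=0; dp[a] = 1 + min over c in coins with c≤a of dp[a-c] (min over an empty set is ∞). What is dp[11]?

 a  0  1  2  3  4  5  6  7  8  9 10 11 12 13 14 15
dp  0  -  -  1  -  -  1  -  1  1  -  2  2  -  2  2
(- denotes ∞ / unreachable)

2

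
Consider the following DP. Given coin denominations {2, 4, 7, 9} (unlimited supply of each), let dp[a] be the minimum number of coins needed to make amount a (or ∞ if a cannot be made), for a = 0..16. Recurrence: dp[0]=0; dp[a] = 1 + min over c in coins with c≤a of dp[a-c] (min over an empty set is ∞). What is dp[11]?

 a  0  1  2  3  4  5  6  7  8  9 10 11 12 13 14 15 16
dp  0  -  1  -  1  -  2  1  2  1  3  2  3  2  2  3  2
(- denotes ∞ / unreachable)

2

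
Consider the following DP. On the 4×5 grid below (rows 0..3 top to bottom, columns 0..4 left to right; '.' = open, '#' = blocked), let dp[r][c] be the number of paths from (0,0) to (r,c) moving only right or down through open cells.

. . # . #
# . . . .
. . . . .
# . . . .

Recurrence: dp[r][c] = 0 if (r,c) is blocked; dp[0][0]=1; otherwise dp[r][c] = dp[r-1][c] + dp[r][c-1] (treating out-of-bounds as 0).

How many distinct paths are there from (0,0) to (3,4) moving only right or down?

r\c   0   1   2   3   4
  0   1   1   0   0   0
  1   0   1   1   1   1
  2   0   1   2   3   4
  3   0   1   3   6  10

10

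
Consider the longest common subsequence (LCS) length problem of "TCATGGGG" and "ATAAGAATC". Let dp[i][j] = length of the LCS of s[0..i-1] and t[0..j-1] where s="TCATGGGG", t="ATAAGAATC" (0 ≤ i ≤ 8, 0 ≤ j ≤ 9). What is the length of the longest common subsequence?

   ''  A  T  A  A  G  A  A  T  C
''  0  0  0  0  0  0  0  0  0  0
 T  0  0  1  1  1  1  1  1  1  1
 C  0  0  1  1  1  1  1  1  1  2
 A  0  1  1  2  2  2  2  2  2  2
 T  0  1  2  2  2  2  2  2  3  3
 G  0  1  2  2  2  3  3  3  3  3
 G  0  1  2  2  2  3  3  3  3  3
 G  0  1  2  2  2  3  3  3  3  3
 G  0  1  2  2  2  3  3  3  3  3

3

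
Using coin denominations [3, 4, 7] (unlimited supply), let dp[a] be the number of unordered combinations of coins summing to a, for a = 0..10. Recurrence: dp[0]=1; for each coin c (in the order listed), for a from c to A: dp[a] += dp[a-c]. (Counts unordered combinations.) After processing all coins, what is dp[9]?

1

after  coin     0     1     2     3     4     5     6     7     8     9    10
          3     1     0     0     1     0     0     1     0     0     1     0
          4     1     0     0     1     1     0     1     1     1     1     1
          7     1     0     0     1     1     0     1     2     1     1     2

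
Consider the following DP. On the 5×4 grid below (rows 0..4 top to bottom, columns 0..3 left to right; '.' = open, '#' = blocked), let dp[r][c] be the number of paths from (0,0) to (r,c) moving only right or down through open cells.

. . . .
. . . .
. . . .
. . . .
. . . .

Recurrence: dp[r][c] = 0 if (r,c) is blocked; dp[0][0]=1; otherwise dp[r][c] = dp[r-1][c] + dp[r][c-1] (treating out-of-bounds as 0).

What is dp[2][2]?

r\c   0   1   2   3
  0   1   1   1   1
  1   1   2   3   4
  2   1   3   6  10
  3   1   4  10  20
  4   1   5  15  35

6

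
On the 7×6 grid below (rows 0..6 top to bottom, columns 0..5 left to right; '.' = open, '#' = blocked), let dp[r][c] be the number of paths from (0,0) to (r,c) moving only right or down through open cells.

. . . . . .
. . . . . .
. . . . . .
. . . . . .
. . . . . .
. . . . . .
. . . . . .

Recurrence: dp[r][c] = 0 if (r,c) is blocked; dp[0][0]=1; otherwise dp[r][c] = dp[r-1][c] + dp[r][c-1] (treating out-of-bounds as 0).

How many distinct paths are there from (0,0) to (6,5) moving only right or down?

462

r\c   0   1   2   3   4   5
  0   1   1   1   1   1   1
  1   1   2   3   4   5   6
  2   1   3   6  10  15  21
  3   1   4  10  20  35  56
  4   1   5  15  35  70 126
  5   1   6  21  56 126 252
  6   1   7  28  84 210 462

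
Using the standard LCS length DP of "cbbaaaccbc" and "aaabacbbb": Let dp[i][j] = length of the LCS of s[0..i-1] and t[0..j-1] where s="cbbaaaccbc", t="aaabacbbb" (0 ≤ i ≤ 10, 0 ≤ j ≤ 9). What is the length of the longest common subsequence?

5

   ''  a  a  a  b  a  c  b  b  b
''  0  0  0  0  0  0  0  0  0  0
 c  0  0  0  0  0  0  1  1  1  1
 b  0  0  0  0  1  1  1  2  2  2
 b  0  0  0  0  1  1  1  2  3  3
 a  0  1  1  1  1  2  2  2  3  3
 a  0  1  2  2  2  2  2  2  3  3
 a  0  1  2  3  3  3  3  3  3  3
 c  0  1  2  3  3  3  4  4  4  4
 c  0  1  2  3  3  3  4  4  4  4
 b  0  1  2  3  4  4  4  5  5  5
 c  0  1  2  3  4  4  5  5  5  5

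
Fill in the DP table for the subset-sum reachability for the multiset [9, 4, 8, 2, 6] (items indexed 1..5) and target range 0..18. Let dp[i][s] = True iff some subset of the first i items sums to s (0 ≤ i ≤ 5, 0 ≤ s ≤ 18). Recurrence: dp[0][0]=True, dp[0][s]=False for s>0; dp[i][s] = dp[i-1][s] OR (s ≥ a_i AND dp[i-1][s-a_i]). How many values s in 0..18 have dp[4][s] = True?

i\s   0   1   2   3   4   5   6   7   8   9  10  11  12  13  14  15  16  17  18
  0   T   F   F   F   F   F   F   F   F   F   F   F   F   F   F   F   F   F   F
  1   T   F   F   F   F   F   F   F   F   T   F   F   F   F   F   F   F   F   F
  2   T   F   F   F   T   F   F   F   F   T   F   F   F   T   F   F   F   F   F
  3   T   F   F   F   T   F   F   F   T   T   F   F   T   T   F   F   F   T   F
  4   T   F   T   F   T   F   T   F   T   T   T   T   T   T   T   T   F   T   F
  5   T   F   T   F   T   F   T   F   T   T   T   T   T   T   T   T   T   T   T

13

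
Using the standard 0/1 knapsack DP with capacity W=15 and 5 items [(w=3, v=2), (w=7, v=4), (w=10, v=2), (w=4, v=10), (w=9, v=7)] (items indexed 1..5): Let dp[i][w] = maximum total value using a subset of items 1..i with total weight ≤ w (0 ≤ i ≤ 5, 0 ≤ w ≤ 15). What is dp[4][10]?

i\w   0   1   2   3   4   5   6   7   8   9  10  11  12  13  14  15
  0   0   0   0   0   0   0   0   0   0   0   0   0   0   0   0   0
  1   0   0   0   2   2   2   2   2   2   2   2   2   2   2   2   2
  2   0   0   0   2   2   2   2   4   4   4   6   6   6   6   6   6
  3   0   0   0   2   2   2   2   4   4   4   6   6   6   6   6   6
  4   0   0   0   2  10  10  10  12  12  12  12  14  14  14  16  16
  5   0   0   0   2  10  10  10  12  12  12  12  14  14  17  17  17

12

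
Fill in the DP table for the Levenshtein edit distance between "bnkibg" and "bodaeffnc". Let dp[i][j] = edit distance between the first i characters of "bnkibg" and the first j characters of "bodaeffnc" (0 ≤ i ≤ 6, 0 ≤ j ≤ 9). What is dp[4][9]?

8

   ''  b  o  d  a  e  f  f  n  c
''  0  1  2  3  4  5  6  7  8  9
 b  1  0  1  2  3  4  5  6  7  8
 n  2  1  1  2  3  4  5  6  6  7
 k  3  2  2  2  3  4  5  6  7  7
 i  4  3  3  3  3  4  5  6  7  8
 b  5  4  4  4  4  4  5  6  7  8
 g  6  5  5  5  5  5  5  6  7  8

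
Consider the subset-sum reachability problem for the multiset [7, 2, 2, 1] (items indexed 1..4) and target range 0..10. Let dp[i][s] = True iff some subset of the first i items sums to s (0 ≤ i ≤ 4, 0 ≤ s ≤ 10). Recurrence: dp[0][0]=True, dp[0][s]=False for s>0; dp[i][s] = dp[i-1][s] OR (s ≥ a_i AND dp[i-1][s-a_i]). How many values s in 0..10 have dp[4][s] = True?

i\s   0   1   2   3   4   5   6   7   8   9  10
  0   T   F   F   F   F   F   F   F   F   F   F
  1   T   F   F   F   F   F   F   T   F   F   F
  2   T   F   T   F   F   F   F   T   F   T   F
  3   T   F   T   F   T   F   F   T   F   T   F
  4   T   T   T   T   T   T   F   T   T   T   T

10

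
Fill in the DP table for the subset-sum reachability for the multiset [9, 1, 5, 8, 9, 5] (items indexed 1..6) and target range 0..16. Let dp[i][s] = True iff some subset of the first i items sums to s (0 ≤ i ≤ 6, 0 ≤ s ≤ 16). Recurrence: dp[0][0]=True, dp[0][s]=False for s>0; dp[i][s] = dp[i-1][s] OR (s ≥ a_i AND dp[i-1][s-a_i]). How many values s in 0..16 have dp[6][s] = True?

i\s   0   1   2   3   4   5   6   7   8   9  10  11  12  13  14  15  16
  0   T   F   F   F   F   F   F   F   F   F   F   F   F   F   F   F   F
  1   T   F   F   F   F   F   F   F   F   T   F   F   F   F   F   F   F
  2   T   T   F   F   F   F   F   F   F   T   T   F   F   F   F   F   F
  3   T   T   F   F   F   T   T   F   F   T   T   F   F   F   T   T   F
  4   T   T   F   F   F   T   T   F   T   T   T   F   F   T   T   T   F
  5   T   T   F   F   F   T   T   F   T   T   T   F   F   T   T   T   F
  6   T   T   F   F   F   T   T   F   T   T   T   T   F   T   T   T   F

11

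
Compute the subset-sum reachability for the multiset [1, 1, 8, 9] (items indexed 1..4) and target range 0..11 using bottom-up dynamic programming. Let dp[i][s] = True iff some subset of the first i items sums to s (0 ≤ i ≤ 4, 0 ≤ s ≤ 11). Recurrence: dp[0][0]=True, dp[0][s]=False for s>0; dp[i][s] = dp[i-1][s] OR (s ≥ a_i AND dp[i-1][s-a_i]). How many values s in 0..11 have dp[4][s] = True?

i\s   0   1   2   3   4   5   6   7   8   9  10  11
  0   T   F   F   F   F   F   F   F   F   F   F   F
  1   T   T   F   F   F   F   F   F   F   F   F   F
  2   T   T   T   F   F   F   F   F   F   F   F   F
  3   T   T   T   F   F   F   F   F   T   T   T   F
  4   T   T   T   F   F   F   F   F   T   T   T   T

7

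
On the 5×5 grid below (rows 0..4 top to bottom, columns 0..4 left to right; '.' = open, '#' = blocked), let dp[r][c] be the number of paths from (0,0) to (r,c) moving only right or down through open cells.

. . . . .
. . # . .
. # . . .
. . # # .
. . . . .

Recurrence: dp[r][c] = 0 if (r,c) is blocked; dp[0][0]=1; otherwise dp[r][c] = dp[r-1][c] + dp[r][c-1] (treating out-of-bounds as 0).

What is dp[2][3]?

r\c   0   1   2   3   4
  0   1   1   1   1   1
  1   1   2   0   1   2
  2   1   0   0   1   3
  3   1   1   0   0   3
  4   1   2   2   2   5

1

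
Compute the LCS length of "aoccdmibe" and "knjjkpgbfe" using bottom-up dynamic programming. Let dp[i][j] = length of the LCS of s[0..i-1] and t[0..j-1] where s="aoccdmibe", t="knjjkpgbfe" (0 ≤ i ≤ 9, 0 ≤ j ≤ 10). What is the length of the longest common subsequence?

2

   ''  k  n  j  j  k  p  g  b  f  e
''  0  0  0  0  0  0  0  0  0  0  0
 a  0  0  0  0  0  0  0  0  0  0  0
 o  0  0  0  0  0  0  0  0  0  0  0
 c  0  0  0  0  0  0  0  0  0  0  0
 c  0  0  0  0  0  0  0  0  0  0  0
 d  0  0  0  0  0  0  0  0  0  0  0
 m  0  0  0  0  0  0  0  0  0  0  0
 i  0  0  0  0  0  0  0  0  0  0  0
 b  0  0  0  0  0  0  0  0  1  1  1
 e  0  0  0  0  0  0  0  0  1  1  2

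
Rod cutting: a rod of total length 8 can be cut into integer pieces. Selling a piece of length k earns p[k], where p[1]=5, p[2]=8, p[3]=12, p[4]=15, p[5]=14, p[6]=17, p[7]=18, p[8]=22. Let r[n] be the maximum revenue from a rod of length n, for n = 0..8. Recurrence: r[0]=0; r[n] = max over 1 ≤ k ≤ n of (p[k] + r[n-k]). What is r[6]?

30

   n    0    1    2    3    4    5    6    7    8
r[n]    0    5   10   15   20   25   30   35   40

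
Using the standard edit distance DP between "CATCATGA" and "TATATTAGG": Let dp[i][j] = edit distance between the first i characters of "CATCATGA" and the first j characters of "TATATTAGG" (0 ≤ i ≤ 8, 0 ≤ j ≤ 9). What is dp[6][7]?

   ''  T  A  T  A  T  T  A  G  G
''  0  1  2  3  4  5  6  7  8  9
 C  1  1  2  3  4  5  6  7  8  9
 A  2  2  1  2  3  4  5  6  7  8
 T  3  2  2  1  2  3  4  5  6  7
 C  4  3  3  2  2  3  4  5  6  7
 A  5  4  3  3  2  3  4  4  5  6
 T  6  5  4  3  3  2  3  4  5  6
 G  7  6  5  4  4  3  3  4  4  5
 A  8  7  6  5  4  4  4  3  4  5

4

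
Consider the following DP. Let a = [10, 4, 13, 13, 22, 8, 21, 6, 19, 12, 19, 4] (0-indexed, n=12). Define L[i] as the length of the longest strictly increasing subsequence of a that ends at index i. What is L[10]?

4

   i    0    1    2    3    4    5    6    7    8    9   10   11
a[i]   10    4   13   13   22    8   21    6   19   12   19    4
L[i]    1    1    2    2    3    2    3    2    3    3    4    1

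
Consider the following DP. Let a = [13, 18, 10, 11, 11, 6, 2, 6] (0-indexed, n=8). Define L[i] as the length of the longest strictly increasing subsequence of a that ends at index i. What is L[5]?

   i    0    1    2    3    4    5    6    7
a[i]   13   18   10   11   11    6    2    6
L[i]    1    2    1    2    2    1    1    2

1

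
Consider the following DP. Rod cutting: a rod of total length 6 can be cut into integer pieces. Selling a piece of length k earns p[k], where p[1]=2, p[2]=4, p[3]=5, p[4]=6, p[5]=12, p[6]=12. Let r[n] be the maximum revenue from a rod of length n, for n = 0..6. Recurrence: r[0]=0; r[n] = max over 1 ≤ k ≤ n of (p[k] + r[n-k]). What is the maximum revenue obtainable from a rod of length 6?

14

   n    0    1    2    3    4    5    6
r[n]    0    2    4    6    8   12   14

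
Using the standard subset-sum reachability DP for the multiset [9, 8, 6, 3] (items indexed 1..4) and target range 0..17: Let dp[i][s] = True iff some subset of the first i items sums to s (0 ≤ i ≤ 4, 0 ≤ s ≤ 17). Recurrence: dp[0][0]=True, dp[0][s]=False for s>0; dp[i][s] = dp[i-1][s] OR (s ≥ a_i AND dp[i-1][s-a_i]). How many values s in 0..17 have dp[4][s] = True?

10

i\s   0   1   2   3   4   5   6   7   8   9  10  11  12  13  14  15  16  17
  0   T   F   F   F   F   F   F   F   F   F   F   F   F   F   F   F   F   F
  1   T   F   F   F   F   F   F   F   F   T   F   F   F   F   F   F   F   F
  2   T   F   F   F   F   F   F   F   T   T   F   F   F   F   F   F   F   T
  3   T   F   F   F   F   F   T   F   T   T   F   F   F   F   T   T   F   T
  4   T   F   F   T   F   F   T   F   T   T   F   T   T   F   T   T   F   T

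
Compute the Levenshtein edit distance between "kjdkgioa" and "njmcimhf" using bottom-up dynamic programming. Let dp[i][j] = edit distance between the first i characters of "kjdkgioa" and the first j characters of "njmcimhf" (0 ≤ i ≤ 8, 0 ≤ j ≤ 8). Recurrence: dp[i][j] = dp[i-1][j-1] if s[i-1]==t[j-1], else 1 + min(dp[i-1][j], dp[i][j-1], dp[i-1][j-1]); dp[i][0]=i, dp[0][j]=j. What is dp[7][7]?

   ''  n  j  m  c  i  m  h  f
''  0  1  2  3  4  5  6  7  8
 k  1  1  2  3  4  5  6  7  8
 j  2  2  1  2  3  4  5  6  7
 d  3  3  2  2  3  4  5  6  7
 k  4  4  3  3  3  4  5  6  7
 g  5  5  4  4  4  4  5  6  7
 i  6  6  5  5  5  4  5  6  7
 o  7  7  6  6  6  5  5  6  7
 a  8  8  7  7  7  6  6  6  7

6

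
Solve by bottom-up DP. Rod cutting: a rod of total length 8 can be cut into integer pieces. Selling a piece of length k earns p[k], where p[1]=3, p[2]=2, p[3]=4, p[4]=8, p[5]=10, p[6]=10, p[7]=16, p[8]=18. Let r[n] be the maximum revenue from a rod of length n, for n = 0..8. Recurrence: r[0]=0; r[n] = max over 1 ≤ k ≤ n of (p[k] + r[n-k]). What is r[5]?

   n    0    1    2    3    4    5    6    7    8
r[n]    0    3    6    9   12   15   18   21   24

15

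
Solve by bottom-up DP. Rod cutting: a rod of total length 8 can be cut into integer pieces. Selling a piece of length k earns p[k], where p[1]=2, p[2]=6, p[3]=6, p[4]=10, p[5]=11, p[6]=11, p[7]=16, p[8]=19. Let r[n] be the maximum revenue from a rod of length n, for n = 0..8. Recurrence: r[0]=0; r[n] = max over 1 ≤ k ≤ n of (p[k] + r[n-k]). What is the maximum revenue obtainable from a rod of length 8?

24

   n    0    1    2    3    4    5    6    7    8
r[n]    0    2    6    8   12   14   18   20   24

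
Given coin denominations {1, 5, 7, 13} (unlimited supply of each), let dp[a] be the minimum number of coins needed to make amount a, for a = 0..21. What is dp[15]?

 a  0  1  2  3  4  5  6  7  8  9 10 11 12 13 14 15 16 17 18 19 20 21
dp  0  1  2  3  4  1  2  1  2  3  2  3  2  1  2  3  4  3  2  3  2  3

3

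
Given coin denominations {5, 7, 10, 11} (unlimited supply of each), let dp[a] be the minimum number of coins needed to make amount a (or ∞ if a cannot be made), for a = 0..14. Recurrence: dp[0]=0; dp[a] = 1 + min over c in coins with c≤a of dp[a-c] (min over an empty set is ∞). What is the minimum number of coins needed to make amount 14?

2

 a  0  1  2  3  4  5  6  7  8  9 10 11 12 13 14
dp  0  -  -  -  -  1  -  1  -  -  1  1  2  -  2
(- denotes ∞ / unreachable)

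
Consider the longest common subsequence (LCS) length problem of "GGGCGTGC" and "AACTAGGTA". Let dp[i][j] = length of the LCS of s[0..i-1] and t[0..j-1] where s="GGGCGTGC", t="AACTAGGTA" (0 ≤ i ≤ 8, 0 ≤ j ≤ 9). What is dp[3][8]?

   ''  A  A  C  T  A  G  G  T  A
''  0  0  0  0  0  0  0  0  0  0
 G  0  0  0  0  0  0  1  1  1  1
 G  0  0  0  0  0  0  1  2  2  2
 G  0  0  0  0  0  0  1  2  2  2
 C  0  0  0  1  1  1  1  2  2  2
 G  0  0  0  1  1  1  2  2  2  2
 T  0  0  0  1  2  2  2  2  3  3
 G  0  0  0  1  2  2  3  3  3  3
 C  0  0  0  1  2  2  3  3  3  3

2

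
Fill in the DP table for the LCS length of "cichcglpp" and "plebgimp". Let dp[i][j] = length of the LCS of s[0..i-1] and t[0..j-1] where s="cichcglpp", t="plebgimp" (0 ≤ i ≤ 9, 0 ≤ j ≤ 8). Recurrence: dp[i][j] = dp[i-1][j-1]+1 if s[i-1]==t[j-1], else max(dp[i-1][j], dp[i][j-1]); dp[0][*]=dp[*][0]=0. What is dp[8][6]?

1

   ''  p  l  e  b  g  i  m  p
''  0  0  0  0  0  0  0  0  0
 c  0  0  0  0  0  0  0  0  0
 i  0  0  0  0  0  0  1  1  1
 c  0  0  0  0  0  0  1  1  1
 h  0  0  0  0  0  0  1  1  1
 c  0  0  0  0  0  0  1  1  1
 g  0  0  0  0  0  1  1  1  1
 l  0  0  1  1  1  1  1  1  1
 p  0  1  1  1  1  1  1  1  2
 p  0  1  1  1  1  1  1  1  2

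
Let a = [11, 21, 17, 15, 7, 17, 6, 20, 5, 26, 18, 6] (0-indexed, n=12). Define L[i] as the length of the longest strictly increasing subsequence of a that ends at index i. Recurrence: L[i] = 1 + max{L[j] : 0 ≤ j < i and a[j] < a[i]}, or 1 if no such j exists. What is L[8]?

1

   i    0    1    2    3    4    5    6    7    8    9   10   11
a[i]   11   21   17   15    7   17    6   20    5   26   18    6
L[i]    1    2    2    2    1    3    1    4    1    5    4    2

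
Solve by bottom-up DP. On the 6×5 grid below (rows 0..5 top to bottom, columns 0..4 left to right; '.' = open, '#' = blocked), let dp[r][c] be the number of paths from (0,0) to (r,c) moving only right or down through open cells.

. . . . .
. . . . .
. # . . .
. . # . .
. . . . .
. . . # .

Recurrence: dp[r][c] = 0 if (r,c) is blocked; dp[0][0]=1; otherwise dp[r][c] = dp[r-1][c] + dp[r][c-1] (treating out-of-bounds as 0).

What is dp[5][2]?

5

r\c   0   1   2   3   4
  0   1   1   1   1   1
  1   1   2   3   4   5
  2   1   0   3   7  12
  3   1   1   0   7  19
  4   1   2   2   9  28
  5   1   3   5   0  28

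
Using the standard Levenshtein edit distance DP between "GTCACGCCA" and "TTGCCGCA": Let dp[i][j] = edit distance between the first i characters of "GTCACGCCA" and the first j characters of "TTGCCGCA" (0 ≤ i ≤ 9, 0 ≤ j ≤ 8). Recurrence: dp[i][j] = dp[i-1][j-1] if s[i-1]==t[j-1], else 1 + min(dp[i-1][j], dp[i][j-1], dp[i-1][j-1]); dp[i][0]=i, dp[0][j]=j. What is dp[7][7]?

3

   ''  T  T  G  C  C  G  C  A
''  0  1  2  3  4  5  6  7  8
 G  1  1  2  2  3  4  5  6  7
 T  2  1  1  2  3  4  5  6  7
 C  3  2  2  2  2  3  4  5  6
 A  4  3  3  3  3  3  4  5  5
 C  5  4  4  4  3  3  4  4  5
 G  6  5  5  4  4  4  3  4  5
 C  7  6  6  5  4  4  4  3  4
 C  8  7  7  6  5  4  5  4  4
 A  9  8  8  7  6  5  5  5  4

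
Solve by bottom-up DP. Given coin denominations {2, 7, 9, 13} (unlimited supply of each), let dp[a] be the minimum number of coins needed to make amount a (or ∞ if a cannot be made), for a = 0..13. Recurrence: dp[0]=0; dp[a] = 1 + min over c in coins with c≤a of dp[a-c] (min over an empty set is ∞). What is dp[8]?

 a  0  1  2  3  4  5  6  7  8  9 10 11 12 13
dp  0  -  1  -  2  -  3  1  4  1  5  2  6  1
(- denotes ∞ / unreachable)

4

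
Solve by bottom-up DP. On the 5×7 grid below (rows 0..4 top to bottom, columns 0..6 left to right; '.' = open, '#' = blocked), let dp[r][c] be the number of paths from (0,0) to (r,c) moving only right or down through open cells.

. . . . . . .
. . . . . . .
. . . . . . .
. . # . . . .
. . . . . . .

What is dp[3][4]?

25

r\c   0   1   2   3   4   5   6
  0   1   1   1   1   1   1   1
  1   1   2   3   4   5   6   7
  2   1   3   6  10  15  21  28
  3   1   4   0  10  25  46  74
  4   1   5   5  15  40  86 160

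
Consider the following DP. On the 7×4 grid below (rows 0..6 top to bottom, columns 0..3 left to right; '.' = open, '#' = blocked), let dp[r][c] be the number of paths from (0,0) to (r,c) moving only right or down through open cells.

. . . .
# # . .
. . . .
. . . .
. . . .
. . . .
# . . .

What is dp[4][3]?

5

r\c   0   1   2   3
  0   1   1   1   1
  1   0   0   1   2
  2   0   0   1   3
  3   0   0   1   4
  4   0   0   1   5
  5   0   0   1   6
  6   0   0   1   7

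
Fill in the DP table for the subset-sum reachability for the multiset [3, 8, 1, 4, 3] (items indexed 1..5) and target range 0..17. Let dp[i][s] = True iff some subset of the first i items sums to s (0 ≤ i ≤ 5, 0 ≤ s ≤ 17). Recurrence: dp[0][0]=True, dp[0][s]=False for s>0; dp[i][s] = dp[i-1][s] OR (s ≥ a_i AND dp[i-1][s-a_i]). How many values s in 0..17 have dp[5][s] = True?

16

i\s   0   1   2   3   4   5   6   7   8   9  10  11  12  13  14  15  16  17
  0   T   F   F   F   F   F   F   F   F   F   F   F   F   F   F   F   F   F
  1   T   F   F   T   F   F   F   F   F   F   F   F   F   F   F   F   F   F
  2   T   F   F   T   F   F   F   F   T   F   F   T   F   F   F   F   F   F
  3   T   T   F   T   T   F   F   F   T   T   F   T   T   F   F   F   F   F
  4   T   T   F   T   T   T   F   T   T   T   F   T   T   T   F   T   T   F
  5   T   T   F   T   T   T   T   T   T   T   T   T   T   T   T   T   T   F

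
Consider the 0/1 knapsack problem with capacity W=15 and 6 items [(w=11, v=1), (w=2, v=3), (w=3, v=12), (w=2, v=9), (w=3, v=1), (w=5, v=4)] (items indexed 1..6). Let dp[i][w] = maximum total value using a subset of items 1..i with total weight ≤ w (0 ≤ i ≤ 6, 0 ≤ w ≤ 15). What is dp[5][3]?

12

i\w   0   1   2   3   4   5   6   7   8   9  10  11  12  13  14  15
  0   0   0   0   0   0   0   0   0   0   0   0   0   0   0   0   0
  1   0   0   0   0   0   0   0   0   0   0   0   1   1   1   1   1
  2   0   0   3   3   3   3   3   3   3   3   3   3   3   4   4   4
  3   0   0   3  12  12  15  15  15  15  15  15  15  15  15  15  15
  4   0   0   9  12  12  21  21  24  24  24  24  24  24  24  24  24
  5   0   0   9  12  12  21  21  24  24  24  25  25  25  25  25  25
  6   0   0   9  12  12  21  21  24  24  24  25  25  28  28  28  29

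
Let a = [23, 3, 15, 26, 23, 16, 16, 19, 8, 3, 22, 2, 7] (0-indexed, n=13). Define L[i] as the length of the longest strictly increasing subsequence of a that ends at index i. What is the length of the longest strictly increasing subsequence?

   i    0    1    2    3    4    5    6    7    8    9   10   11   12
a[i]   23    3   15   26   23   16   16   19    8    3   22    2    7
L[i]    1    1    2    3    3    3    3    4    2    1    5    1    2

5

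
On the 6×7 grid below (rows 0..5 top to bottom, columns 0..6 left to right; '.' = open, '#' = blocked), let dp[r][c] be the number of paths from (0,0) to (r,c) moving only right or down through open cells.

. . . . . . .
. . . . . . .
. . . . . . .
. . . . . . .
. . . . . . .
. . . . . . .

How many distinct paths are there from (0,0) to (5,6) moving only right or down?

462

r\c   0   1   2   3   4   5   6
  0   1   1   1   1   1   1   1
  1   1   2   3   4   5   6   7
  2   1   3   6  10  15  21  28
  3   1   4  10  20  35  56  84
  4   1   5  15  35  70 126 210
  5   1   6  21  56 126 252 462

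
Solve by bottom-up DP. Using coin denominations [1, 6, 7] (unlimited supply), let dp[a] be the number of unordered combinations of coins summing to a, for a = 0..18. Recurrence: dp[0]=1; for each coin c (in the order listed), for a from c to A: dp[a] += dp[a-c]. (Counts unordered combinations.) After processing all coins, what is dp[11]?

3

after  coin     0     1     2     3     4     5     6     7     8     9    10    11    12    13    14    15    16    17    18
          1     1     1     1     1     1     1     1     1     1     1     1     1     1     1     1     1     1     1     1
          6     1     1     1     1     1     1     2     2     2     2     2     2     3     3     3     3     3     3     4
          7     1     1     1     1     1     1     2     3     3     3     3     3     4     5     6     6     6     6     7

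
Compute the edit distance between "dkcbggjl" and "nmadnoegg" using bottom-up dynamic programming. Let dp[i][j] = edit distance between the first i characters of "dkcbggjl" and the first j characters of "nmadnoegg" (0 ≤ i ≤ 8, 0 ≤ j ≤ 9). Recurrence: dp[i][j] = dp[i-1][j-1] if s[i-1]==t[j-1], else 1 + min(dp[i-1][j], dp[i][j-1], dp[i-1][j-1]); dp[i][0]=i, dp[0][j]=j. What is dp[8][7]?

8

   ''  n  m  a  d  n  o  e  g  g
''  0  1  2  3  4  5  6  7  8  9
 d  1  1  2  3  3  4  5  6  7  8
 k  2  2  2  3  4  4  5  6  7  8
 c  3  3  3  3  4  5  5  6  7  8
 b  4  4  4  4  4  5  6  6  7  8
 g  5  5  5  5  5  5  6  7  6  7
 g  6  6  6  6  6  6  6  7  7  6
 j  7  7  7  7  7  7  7  7  8  7
 l  8  8  8  8  8  8  8  8  8  8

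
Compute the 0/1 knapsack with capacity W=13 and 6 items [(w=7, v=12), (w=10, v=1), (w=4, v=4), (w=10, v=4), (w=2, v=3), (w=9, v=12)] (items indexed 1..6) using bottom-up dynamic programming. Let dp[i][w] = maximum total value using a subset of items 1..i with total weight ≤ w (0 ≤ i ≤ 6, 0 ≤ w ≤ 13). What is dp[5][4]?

i\w   0   1   2   3   4   5   6   7   8   9  10  11  12  13
  0   0   0   0   0   0   0   0   0   0   0   0   0   0   0
  1   0   0   0   0   0   0   0  12  12  12  12  12  12  12
  2   0   0   0   0   0   0   0  12  12  12  12  12  12  12
  3   0   0   0   0   4   4   4  12  12  12  12  16  16  16
  4   0   0   0   0   4   4   4  12  12  12  12  16  16  16
  5   0   0   3   3   4   4   7  12  12  15  15  16  16  19
  6   0   0   3   3   4   4   7  12  12  15  15  16  16  19

4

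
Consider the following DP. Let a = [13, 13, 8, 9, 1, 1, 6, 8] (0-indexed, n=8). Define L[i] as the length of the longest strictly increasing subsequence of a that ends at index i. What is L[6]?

2

   i    0    1    2    3    4    5    6    7
a[i]   13   13    8    9    1    1    6    8
L[i]    1    1    1    2    1    1    2    3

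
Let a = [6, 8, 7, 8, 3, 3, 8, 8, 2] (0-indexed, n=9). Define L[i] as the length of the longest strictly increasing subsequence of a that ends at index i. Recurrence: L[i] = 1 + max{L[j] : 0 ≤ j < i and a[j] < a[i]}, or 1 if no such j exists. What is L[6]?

3

   i    0    1    2    3    4    5    6    7    8
a[i]    6    8    7    8    3    3    8    8    2
L[i]    1    2    2    3    1    1    3    3    1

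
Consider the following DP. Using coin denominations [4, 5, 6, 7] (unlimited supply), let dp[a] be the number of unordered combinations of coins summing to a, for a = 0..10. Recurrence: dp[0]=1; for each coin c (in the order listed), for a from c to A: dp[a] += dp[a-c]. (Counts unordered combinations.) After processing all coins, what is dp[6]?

1

after  coin     0     1     2     3     4     5     6     7     8     9    10
          4     1     0     0     0     1     0     0     0     1     0     0
          5     1     0     0     0     1     1     0     0     1     1     1
          6     1     0     0     0     1     1     1     0     1     1     2
          7     1     0     0     0     1     1     1     1     1     1     2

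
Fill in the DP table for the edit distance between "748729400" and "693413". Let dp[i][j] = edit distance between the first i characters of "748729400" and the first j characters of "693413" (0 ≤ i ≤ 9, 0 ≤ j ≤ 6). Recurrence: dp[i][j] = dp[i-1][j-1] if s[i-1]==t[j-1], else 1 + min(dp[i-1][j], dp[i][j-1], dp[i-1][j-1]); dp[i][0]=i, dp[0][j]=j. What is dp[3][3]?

   ''  6  9  3  4  1  3
''  0  1  2  3  4  5  6
 7  1  1  2  3  4  5  6
 4  2  2  2  3  3  4  5
 8  3  3  3  3  4  4  5
 7  4  4  4  4  4  5  5
 2  5  5  5  5  5  5  6
 9  6  6  5  6  6  6  6
 4  7  7  6  6  6  7  7
 0  8  8  7  7  7  7  8
 0  9  9  8  8  8  8  8

3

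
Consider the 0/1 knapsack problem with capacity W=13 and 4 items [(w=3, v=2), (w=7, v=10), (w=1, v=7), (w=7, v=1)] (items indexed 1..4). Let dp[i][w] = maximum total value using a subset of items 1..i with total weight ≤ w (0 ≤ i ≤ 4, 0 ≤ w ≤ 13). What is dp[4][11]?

i\w   0   1   2   3   4   5   6   7   8   9  10  11  12  13
  0   0   0   0   0   0   0   0   0   0   0   0   0   0   0
  1   0   0   0   2   2   2   2   2   2   2   2   2   2   2
  2   0   0   0   2   2   2   2  10  10  10  12  12  12  12
  3   0   7   7   7   9   9   9  10  17  17  17  19  19  19
  4   0   7   7   7   9   9   9  10  17  17  17  19  19  19

19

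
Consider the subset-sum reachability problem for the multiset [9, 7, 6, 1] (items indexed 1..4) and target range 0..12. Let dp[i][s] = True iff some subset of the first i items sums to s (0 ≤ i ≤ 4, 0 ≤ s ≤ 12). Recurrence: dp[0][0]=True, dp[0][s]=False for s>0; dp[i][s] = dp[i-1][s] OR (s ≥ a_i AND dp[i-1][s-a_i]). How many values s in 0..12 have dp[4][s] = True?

i\s   0   1   2   3   4   5   6   7   8   9  10  11  12
  0   T   F   F   F   F   F   F   F   F   F   F   F   F
  1   T   F   F   F   F   F   F   F   F   T   F   F   F
  2   T   F   F   F   F   F   F   T   F   T   F   F   F
  3   T   F   F   F   F   F   T   T   F   T   F   F   F
  4   T   T   F   F   F   F   T   T   T   T   T   F   F

7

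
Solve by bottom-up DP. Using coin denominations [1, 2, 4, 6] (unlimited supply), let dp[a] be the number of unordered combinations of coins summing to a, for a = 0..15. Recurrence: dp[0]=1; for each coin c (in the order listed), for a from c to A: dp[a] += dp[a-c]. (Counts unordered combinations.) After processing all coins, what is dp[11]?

16

after  coin     0     1     2     3     4     5     6     7     8     9    10    11    12    13    14    15
          1     1     1     1     1     1     1     1     1     1     1     1     1     1     1     1     1
          2     1     1     2     2     3     3     4     4     5     5     6     6     7     7     8     8
          4     1     1     2     2     4     4     6     6     9     9    12    12    16    16    20    20
          6     1     1     2     2     4     4     7     7    11    11    16    16    23    23    31    31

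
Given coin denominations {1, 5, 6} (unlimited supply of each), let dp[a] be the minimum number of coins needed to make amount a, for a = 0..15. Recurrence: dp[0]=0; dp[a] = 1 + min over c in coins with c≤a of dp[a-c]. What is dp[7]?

 a  0  1  2  3  4  5  6  7  8  9 10 11 12 13 14 15
dp  0  1  2  3  4  1  1  2  3  4  2  2  2  3  4  3

2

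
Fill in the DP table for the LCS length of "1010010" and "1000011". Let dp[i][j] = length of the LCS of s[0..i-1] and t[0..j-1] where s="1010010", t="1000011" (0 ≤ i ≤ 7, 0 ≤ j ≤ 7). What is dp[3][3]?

   ''  1  0  0  0  0  1  1
''  0  0  0  0  0  0  0  0
 1  0  1  1  1  1  1  1  1
 0  0  1  2  2  2  2  2  2
 1  0  1  2  2  2  2  3  3
 0  0  1  2  3  3  3  3  3
 0  0  1  2  3  4  4  4  4
 1  0  1  2  3  4  4  5  5
 0  0  1  2  3  4  5  5  5

2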